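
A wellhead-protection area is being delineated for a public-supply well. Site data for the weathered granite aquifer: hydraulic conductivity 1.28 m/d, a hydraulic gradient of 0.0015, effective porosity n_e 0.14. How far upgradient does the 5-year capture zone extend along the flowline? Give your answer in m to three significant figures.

25.0 m

Darcy flux q = K·i = 1.28 × 0.0015 = 0.001920 m/d
v = Ki/n = 1.28·0.0015/0.14 = 0.01371 m/d
T = 5 yr × 365 = 1825 d
L = v × T = 0.01371 × 1825 = 25.03 m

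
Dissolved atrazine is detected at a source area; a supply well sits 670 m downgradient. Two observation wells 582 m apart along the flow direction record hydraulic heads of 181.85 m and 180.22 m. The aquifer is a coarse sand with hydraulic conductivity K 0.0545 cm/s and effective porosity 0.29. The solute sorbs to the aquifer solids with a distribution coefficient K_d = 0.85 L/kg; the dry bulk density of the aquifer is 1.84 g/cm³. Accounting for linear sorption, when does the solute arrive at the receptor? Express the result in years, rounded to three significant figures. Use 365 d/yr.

25.8 years

Hydraulic gradient i = (181.85 − 180.22) / 582 = 1.63 / 582 = 0.002801
K = 0.0545 cm/s × 864 = 47.09 m/d
Darcy flux q = K·i = 47.09 × 0.002801 = 0.1319 m/d
v_s = q/n_e = 0.1319/0.29 = 0.4548 m/d
Retardation R = 1 + ρ_b·K_d/n = 1 + 1.84×0.85/0.29 = 6.393
Contaminant velocity v_c = v/R = 0.4548/6.393 = 0.07113 m/d
t = L/v_c = 670/0.07113 = 9419 d
   = 9419/365 = 25.8 yr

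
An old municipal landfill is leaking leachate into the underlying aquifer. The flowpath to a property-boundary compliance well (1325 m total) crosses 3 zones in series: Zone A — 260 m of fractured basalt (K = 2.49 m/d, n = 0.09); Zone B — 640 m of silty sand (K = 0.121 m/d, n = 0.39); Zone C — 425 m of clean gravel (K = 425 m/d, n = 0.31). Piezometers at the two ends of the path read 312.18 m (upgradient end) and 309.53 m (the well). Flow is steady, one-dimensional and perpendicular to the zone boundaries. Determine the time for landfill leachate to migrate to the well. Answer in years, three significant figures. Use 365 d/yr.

Total head drop ΔH = 312.18 − 309.53 = 2.65 m
Steady 1-D flow in series ⇒ the Darcy flux q is identical in every zone and the zone head losses add (resistances L/K in series).
Σ(L/K) = 260/2.49 + 640/0.121 + 425/425 = 104.4 + 5289 + 1.000 = 5395 d
q = ΔH / Σ(L/K) = 2.65 / 5395 = 4.912e-4 m/d (same in every zone)
Zone A: v = q/n = 4.912e-4/0.09 = 0.005458 m/d → t_A = 260/0.005458 = 47640 d
Zone B: v = q/n = 4.912e-4/0.39 = 0.001260 m/d → t_B = 640/0.001260 = 508100 d
Zone C: v = q/n = 4.912e-4/0.31 = 0.001585 m/d → t_C = 425/0.001585 = 268200 d
Total t = 47640 + 508100 + 268200 = 824000 d
   = 824000 / 365 = 2260 yr

2260 years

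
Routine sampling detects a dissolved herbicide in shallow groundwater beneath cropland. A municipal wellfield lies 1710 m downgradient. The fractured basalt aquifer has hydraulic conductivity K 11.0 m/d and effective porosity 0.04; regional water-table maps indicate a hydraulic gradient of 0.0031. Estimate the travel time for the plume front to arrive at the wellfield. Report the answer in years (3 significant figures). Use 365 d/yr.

5.50 years

Specific discharge q = 11.0 × 0.0031 = 0.03410 m/d
v_s = q/n_e = 0.03410/0.04 = 0.8525 m/d
t = L / v = 1710 / 0.8525 = 2006 d
   = 2006 / 365 = 5.50 yr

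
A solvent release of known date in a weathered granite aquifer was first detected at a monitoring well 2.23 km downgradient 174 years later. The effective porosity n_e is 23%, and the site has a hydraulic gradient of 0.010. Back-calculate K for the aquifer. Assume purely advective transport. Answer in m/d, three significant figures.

0.808 m/d

t = 174 years = 63510 d
L = 2.23 km = 2230 m
v = L / t = 2230 / 63510 = 0.03511 m/d
K = v · n / i = 0.03511 × 0.23 / 0.010 = 0.808 m/d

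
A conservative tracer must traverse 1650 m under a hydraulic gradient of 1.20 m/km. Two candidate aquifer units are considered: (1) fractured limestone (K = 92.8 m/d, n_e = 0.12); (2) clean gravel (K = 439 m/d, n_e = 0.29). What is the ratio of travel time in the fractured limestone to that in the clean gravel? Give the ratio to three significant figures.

Unit 1 (fractured limestone): v = 92.8×0.0012/0.12 = 0.9280 m/d, t = 1650/0.9280 = 1778 d
Unit 2 (clean gravel): v = 439×0.0012/0.29 = 1.817 m/d, t = 1650/1.817 = 908.3 d
t(fractured limestone) / t(clean gravel) = 1778/908.3 = 1.96

1.96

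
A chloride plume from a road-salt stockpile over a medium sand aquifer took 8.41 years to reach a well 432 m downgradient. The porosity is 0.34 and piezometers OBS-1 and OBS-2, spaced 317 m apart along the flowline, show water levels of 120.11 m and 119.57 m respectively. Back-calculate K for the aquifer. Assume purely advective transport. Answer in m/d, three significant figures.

28.1 m/d

Hydraulic gradient i = (120.11 − 119.57) / 317 = 0.54 / 317 = 0.001703
t = 8.41 years = 3070 d
v = L / t = 432 / 3070 = 0.1407 m/d
K = v · n / i = 0.1407 × 0.34 / 0.001703 = 28.1 m/d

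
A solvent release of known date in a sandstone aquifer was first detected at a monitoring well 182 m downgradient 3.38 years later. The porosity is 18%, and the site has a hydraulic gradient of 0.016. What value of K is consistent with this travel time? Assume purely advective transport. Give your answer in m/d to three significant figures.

1.66 m/d

t = 3.38 years = 1234 d
v = L / t = 182 / 1234 = 0.1475 m/d
K = v · n / i = 0.1475 × 0.18 / 0.016 = 1.66 m/d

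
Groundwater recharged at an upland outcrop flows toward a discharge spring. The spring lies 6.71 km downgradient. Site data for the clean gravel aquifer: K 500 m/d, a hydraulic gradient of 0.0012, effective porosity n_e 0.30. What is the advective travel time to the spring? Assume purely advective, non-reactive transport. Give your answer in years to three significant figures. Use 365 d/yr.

9.19 years

Darcy flux q = K·i = 500 × 0.0012 = 0.6000 m/d
v_s = q/n_e = 0.6000/0.30 = 2.000 m/d
L = 6.71 km = 6710 m
t = L / v = 6710 / 2.000 = 3355 d
   = 3355 / 365 = 9.19 yr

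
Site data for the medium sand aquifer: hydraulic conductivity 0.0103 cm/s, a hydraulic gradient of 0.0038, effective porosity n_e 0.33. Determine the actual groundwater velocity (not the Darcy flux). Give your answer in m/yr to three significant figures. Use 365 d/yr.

37.4 m/yr

K = 0.0103 cm/s × 864 = 8.899 m/d
q = Ki = 8.899 × 0.0038 = 0.03382 m/d
Average linear velocity = 0.03382 / 0.33 = 0.1025 m/d
   = 0.1025 × 365 = 37.4 m/yr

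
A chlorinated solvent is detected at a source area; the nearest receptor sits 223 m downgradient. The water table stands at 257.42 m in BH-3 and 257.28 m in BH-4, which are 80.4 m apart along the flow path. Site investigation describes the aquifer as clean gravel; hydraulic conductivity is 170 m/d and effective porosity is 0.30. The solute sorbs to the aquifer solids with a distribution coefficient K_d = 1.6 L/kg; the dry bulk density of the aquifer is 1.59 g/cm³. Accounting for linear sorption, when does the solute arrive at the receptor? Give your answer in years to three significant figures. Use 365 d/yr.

5.87 years

Hydraulic gradient i = (257.42 − 257.28) / 80.4 = 0.14 / 80.4 = 0.001741
Specific discharge q = 170 × 0.001741 = 0.2960 m/d
v_s = q/n_e = 0.2960/0.30 = 0.9867 m/d
Retardation R = 1 + ρ_b·K_d/n = 1 + 1.59×1.6/0.30 = 9.480
Contaminant velocity v_c = v/R = 0.9867/9.480 = 0.1041 m/d
t = L/v_c = 223/0.1041 = 2142 d
   = 2142/365 = 5.87 yr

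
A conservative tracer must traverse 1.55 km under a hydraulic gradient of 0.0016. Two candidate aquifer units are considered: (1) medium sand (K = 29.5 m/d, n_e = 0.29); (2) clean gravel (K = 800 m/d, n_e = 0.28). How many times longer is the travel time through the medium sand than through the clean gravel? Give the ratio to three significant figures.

Unit 1 (medium sand): v = 29.5×0.0016/0.29 = 0.1628 m/d, t = 1550/0.1628 = 9523 d
Unit 2 (clean gravel): v = 800×0.0016/0.28 = 4.571 m/d, t = 1550/4.571 = 339.1 d
t(medium sand) / t(clean gravel) = 9523/339.1 = 28.1

28.1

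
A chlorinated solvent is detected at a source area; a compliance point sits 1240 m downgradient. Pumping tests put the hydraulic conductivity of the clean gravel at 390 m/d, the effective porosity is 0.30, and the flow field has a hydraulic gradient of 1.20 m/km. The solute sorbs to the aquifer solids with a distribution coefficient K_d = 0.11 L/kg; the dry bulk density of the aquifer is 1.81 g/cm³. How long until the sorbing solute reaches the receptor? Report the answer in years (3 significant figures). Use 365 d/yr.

3.62 years

Darcy flux q = K·i = 390 × 0.0012 = 0.4680 m/d
v = Ki/n = 390·0.0012/0.30 = 1.560 m/d
Retardation R = 1 + ρ_b·K_d/n = 1 + 1.81×0.11/0.30 = 1.664
Contaminant velocity v_c = v/R = 1.560/1.664 = 0.9377 m/d
t = L/v_c = 1240/0.9377 = 1322 d
   = 1322/365 = 3.62 yr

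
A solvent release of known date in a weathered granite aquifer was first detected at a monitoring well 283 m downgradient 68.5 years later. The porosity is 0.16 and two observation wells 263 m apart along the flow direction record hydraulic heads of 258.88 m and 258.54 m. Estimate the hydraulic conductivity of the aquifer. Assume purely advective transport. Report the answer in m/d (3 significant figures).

1.40 m/d

Hydraulic gradient i = (258.88 − 258.54) / 263 = 0.34 / 263 = 0.001293
t = 68.5 years = 25000 d
v = L / t = 283 / 25000 = 0.01132 m/d
K = v · n / i = 0.01132 × 0.16 / 0.001293 = 1.40 m/d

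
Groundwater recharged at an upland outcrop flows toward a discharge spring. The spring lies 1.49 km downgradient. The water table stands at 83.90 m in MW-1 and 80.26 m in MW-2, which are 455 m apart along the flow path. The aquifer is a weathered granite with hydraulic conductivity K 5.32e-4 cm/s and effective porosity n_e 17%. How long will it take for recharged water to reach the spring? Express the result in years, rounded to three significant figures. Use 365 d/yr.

189 years

Hydraulic gradient i = (83.90 − 80.26) / 455 = 3.64 / 455 = 0.008000
K = 5.32e-4 cm/s × 864 = 0.4596 m/d
Specific discharge q = 0.4596 × 0.008000 = 0.003677 m/d
Seepage velocity v = q / n = 0.003677 / 0.17 = 0.02163 m/d
L = 1.49 km = 1490 m
t = L / v = 1490 / 0.02163 = 68880 d
   = 68880 / 365 = 189 yr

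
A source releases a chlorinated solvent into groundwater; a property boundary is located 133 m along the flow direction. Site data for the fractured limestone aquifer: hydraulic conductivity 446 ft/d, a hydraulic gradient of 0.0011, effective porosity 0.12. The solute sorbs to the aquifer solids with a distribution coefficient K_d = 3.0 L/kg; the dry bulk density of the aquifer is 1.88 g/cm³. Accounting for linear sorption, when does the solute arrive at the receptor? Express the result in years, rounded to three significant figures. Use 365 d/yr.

K = 446 ft/d × 0.3048 = 135.9 m/d
q = Ki = 135.9 × 0.0011 = 0.1495 m/d
v = Ki/n = 135.9·0.0011/0.12 = 1.246 m/d
Retardation R = 1 + ρ_b·K_d/n = 1 + 1.88×3.0/0.12 = 48.00
Contaminant velocity v_c = v/R = 1.246/48.00 = 0.02596 m/d
t = L/v_c = 133/0.02596 = 5123 d
   = 5123/365 = 14.0 yr

14.0 years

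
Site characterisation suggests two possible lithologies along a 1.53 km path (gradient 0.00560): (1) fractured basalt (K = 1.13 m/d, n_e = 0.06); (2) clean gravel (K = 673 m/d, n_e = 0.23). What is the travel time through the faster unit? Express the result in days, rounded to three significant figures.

93.4 days

Unit 1 (fractured basalt): v = 1.13×0.0056/0.06 = 0.1055 m/d, t = 1530/0.1055 = 14510 d
Unit 2 (clean gravel): v = 673×0.0056/0.23 = 16.39 m/d, t = 1530/16.39 = 93.37 d
Faster unit: t = 93.4 d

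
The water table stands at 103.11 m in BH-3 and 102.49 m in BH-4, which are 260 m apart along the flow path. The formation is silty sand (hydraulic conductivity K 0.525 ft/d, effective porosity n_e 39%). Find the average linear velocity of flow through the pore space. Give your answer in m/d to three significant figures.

Hydraulic gradient i = (103.11 − 102.49) / 260 = 0.62 / 260 = 0.002385
K = 0.525 ft/d × 0.3048 = 0.1600 m/d
Specific discharge q = 0.1600 × 0.002385 = 3.816e-4 m/d
v_s = q/n_e = 3.816e-4/0.39 = 9.784e-4 m/d

9.78e-4 m/d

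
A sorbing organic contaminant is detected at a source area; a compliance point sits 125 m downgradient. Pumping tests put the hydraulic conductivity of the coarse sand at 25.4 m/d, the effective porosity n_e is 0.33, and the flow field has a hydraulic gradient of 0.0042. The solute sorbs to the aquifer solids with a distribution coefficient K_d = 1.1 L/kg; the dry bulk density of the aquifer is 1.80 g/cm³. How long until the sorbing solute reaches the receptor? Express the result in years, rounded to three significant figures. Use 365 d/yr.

7.42 years

Darcy flux q = K·i = 25.4 × 0.0042 = 0.1067 m/d
Average linear velocity = 0.1067 / 0.33 = 0.3233 m/d
Retardation R = 1 + ρ_b·K_d/n = 1 + 1.80×1.1/0.33 = 7.000
Contaminant velocity v_c = v/R = 0.3233/7.000 = 0.04618 m/d
t = L/v_c = 125/0.04618 = 2707 d
   = 2707/365 = 7.42 yr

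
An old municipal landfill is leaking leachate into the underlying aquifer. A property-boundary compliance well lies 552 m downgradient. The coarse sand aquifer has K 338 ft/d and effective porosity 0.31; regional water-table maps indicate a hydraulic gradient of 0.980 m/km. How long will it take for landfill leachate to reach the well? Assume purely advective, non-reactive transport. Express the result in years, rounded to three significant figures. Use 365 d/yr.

K = 338 ft/d × 0.3048 = 103.0 m/d
Specific discharge q = 103.0 × 9.8e-4 = 0.1010 m/d
v = Ki/n = 103.0·9.8e-4/0.31 = 0.3257 m/d
t = L / v = 552 / 0.3257 = 1695 d
   = 1695 / 365 = 4.64 yr

4.64 years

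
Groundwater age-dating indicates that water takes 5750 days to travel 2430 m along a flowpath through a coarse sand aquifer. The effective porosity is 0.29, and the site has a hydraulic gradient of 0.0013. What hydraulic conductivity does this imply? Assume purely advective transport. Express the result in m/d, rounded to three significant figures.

94.3 m/d

v = L / t = 2430 / 5750 = 0.4226 m/d
K = v · n / i = 0.4226 × 0.29 / 0.0013 = 94.3 m/d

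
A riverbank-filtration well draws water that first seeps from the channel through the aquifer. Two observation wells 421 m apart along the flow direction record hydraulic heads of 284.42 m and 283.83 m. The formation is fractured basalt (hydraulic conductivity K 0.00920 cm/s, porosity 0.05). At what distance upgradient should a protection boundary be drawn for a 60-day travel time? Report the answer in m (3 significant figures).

13.4 m

Hydraulic gradient i = (284.42 − 283.83) / 421 = 0.59 / 421 = 0.001401
K = 0.00920 cm/s × 864 = 7.949 m/d
Darcy flux q = K·i = 7.949 × 0.001401 = 0.01114 m/d
v = Ki/n = 7.949·0.001401/0.05 = 0.2228 m/d
L = v × T = 0.2228 × 60 = 13.37 m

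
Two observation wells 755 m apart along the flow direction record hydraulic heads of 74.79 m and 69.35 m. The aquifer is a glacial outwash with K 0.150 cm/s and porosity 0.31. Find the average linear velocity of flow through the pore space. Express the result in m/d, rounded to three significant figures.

3.01 m/d

Hydraulic gradient i = (74.79 − 69.35) / 755 = 5.44 / 755 = 0.007205
K = 0.150 cm/s × 864 = 129.6 m/d
Darcy flux q = K·i = 129.6 × 0.007205 = 0.9338 m/d
Seepage velocity v = q / n = 0.9338 / 0.31 = 3.012 m/d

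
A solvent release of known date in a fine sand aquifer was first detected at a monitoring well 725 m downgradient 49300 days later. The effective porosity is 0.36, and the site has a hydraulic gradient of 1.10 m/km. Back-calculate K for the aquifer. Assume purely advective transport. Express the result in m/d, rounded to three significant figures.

4.81 m/d

v = L / t = 725 / 49300 = 0.01471 m/d
K = v · n / i = 0.01471 × 0.36 / 0.0011 = 4.81 m/d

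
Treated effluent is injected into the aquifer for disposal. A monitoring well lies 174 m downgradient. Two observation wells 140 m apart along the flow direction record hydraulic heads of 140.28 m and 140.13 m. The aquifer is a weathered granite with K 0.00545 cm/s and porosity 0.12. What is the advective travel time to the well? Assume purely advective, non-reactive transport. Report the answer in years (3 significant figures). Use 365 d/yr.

11.3 years

Hydraulic gradient i = (140.28 − 140.13) / 140 = 0.15 / 140 = 0.001071
K = 0.00545 cm/s × 864 = 4.709 m/d
q = Ki = 4.709 × 0.001071 = 0.005045 m/d
v_s = q/n_e = 0.005045/0.12 = 0.04204 m/d
t = L / v = 174 / 0.04204 = 4139 d
   = 4139 / 365 = 11.3 yr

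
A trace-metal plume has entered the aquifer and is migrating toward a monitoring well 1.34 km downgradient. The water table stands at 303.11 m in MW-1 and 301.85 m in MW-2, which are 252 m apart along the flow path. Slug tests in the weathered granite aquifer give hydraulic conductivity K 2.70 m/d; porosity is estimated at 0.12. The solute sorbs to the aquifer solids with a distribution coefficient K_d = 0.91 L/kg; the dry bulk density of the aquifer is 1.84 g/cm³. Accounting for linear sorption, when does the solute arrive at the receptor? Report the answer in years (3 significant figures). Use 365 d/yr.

Hydraulic gradient i = (303.11 − 301.85) / 252 = 1.26 / 252 = 0.005000
Darcy flux q = K·i = 2.70 × 0.005000 = 0.01350 m/d
v_s = q/n_e = 0.01350/0.12 = 0.1125 m/d
Retardation R = 1 + ρ_b·K_d/n = 1 + 1.84×0.91/0.12 = 14.95
Contaminant velocity v_c = v/R = 0.1125/14.95 = 0.007523 m/d
L = 1.34 km = 1340 m
t = L/v_c = 1340/0.007523 = 178100 d
   = 178100/365 = 488 yr

488 years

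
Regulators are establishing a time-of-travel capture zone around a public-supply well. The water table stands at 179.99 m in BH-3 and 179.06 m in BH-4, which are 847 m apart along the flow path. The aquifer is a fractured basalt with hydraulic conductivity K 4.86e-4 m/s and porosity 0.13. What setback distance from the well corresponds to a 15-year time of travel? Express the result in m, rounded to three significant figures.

1940 m

Hydraulic gradient i = (179.99 − 179.06) / 847 = 0.93 / 847 = 0.001098
K = 4.86e-4 m/s × 86400 s/d = 41.99 m/d
Darcy flux q = K·i = 41.99 × 0.001098 = 0.04611 m/d
v = Ki/n = 41.99·0.001098/0.13 = 0.3547 m/d
T = 15 yr × 365 = 5475 d
L = v × T = 0.3547 × 5475 = 1942 m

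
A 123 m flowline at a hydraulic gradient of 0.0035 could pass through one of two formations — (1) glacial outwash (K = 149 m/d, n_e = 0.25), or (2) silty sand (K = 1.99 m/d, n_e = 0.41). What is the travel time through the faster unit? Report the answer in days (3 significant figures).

Unit 1 (glacial outwash): v = 149×0.0035/0.25 = 2.086 m/d, t = 123/2.086 = 58.96 d
Unit 2 (silty sand): v = 1.99×0.0035/0.41 = 0.01699 m/d, t = 123/0.01699 = 7240 d
Faster unit: t = 59.0 d

59.0 days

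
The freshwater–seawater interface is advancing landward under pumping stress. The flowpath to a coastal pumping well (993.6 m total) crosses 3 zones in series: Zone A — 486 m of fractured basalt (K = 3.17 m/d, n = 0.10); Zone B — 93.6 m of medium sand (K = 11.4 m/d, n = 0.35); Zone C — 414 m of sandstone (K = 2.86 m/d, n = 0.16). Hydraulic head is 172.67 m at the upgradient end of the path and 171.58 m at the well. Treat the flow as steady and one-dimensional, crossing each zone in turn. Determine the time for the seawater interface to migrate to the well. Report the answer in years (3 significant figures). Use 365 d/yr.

114 years

Total head drop ΔH = 172.67 − 171.58 = 1.09 m
Steady 1-D flow in series ⇒ the Darcy flux q is identical in every zone and the zone head losses add (resistances L/K in series).
Σ(L/K) = 486/3.17 + 93.6/11.4 + 414/2.86 = 153.3 + 8.211 + 144.8 = 306.3 d
q = ΔH / Σ(L/K) = 1.09 / 306.3 = 0.003559 m/d (same in every zone)
Zone A: v = q/n = 0.003559/0.10 = 0.03559 m/d → t_A = 486/0.03559 = 13660 d
Zone B: v = q/n = 0.003559/0.35 = 0.01017 m/d → t_B = 93.6/0.01017 = 9205 d
Zone C: v = q/n = 0.003559/0.16 = 0.02224 m/d → t_C = 414/0.02224 = 18610 d
Total t = 13660 + 9205 + 18610 = 41470 d
   = 41470 / 365 = 114 yr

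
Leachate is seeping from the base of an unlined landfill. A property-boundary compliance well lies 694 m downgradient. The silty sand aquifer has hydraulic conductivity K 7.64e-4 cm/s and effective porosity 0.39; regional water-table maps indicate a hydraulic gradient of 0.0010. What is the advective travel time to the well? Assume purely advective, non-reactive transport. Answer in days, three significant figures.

410000 days

K = 7.64e-4 cm/s × 864 = 0.6601 m/d
Darcy flux q = K·i = 0.6601 × 0.0010 = 6.601e-4 m/d
Seepage velocity v = q / n = 6.601e-4 / 0.39 = 0.001693 m/d
t = L / v = 694 / 0.001693 = 410000 d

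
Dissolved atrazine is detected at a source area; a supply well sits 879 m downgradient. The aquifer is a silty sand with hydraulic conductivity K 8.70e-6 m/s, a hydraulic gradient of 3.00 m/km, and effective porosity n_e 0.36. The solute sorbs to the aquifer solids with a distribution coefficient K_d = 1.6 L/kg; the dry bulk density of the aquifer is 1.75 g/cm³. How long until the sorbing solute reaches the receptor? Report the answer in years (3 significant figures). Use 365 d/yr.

3370 years

K = 8.70e-6 m/s × 86400 s/d = 0.7517 m/d
q = Ki = 0.7517 × 0.0030 = 0.002255 m/d
Average linear velocity = 0.002255 / 0.36 = 0.006264 m/d
Retardation R = 1 + ρ_b·K_d/n = 1 + 1.75×1.6/0.36 = 8.778
Contaminant velocity v_c = v/R = 0.006264/8.778 = 7.136e-4 m/d
t = L/v_c = 879/7.136e-4 = 1.232e6 d
   = 1.232e6/365 = 3370 yr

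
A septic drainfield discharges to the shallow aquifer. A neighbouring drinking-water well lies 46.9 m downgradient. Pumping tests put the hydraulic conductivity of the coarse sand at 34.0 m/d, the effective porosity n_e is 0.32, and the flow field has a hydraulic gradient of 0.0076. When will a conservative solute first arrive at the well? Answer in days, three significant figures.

q = Ki = 34.0 × 0.0076 = 0.2584 m/d
v_s = q/n_e = 0.2584/0.32 = 0.8075 m/d
t = L / v = 46.9 / 0.8075 = 58.08 d

58.1 days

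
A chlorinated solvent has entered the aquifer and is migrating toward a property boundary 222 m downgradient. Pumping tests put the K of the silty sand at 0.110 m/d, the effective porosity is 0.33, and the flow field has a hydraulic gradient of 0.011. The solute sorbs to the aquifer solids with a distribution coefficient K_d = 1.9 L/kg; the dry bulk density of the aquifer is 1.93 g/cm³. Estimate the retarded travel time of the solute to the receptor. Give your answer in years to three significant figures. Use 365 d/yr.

Darcy flux q = K·i = 0.110 × 0.011 = 0.001210 m/d
v = Ki/n = 0.110·0.011/0.33 = 0.003667 m/d
Retardation R = 1 + ρ_b·K_d/n = 1 + 1.93×1.9/0.33 = 12.11
Contaminant velocity v_c = v/R = 0.003667/12.11 = 3.027e-4 m/d
t = L/v_c = 222/3.027e-4 = 733300 d
   = 733300/365 = 2010 yr

2010 years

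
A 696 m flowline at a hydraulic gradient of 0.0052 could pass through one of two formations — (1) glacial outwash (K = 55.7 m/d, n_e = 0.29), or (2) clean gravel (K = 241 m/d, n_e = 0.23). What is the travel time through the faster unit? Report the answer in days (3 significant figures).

Unit 1 (glacial outwash): v = 55.7×0.0052/0.29 = 0.9988 m/d, t = 696/0.9988 = 696.9 d
Unit 2 (clean gravel): v = 241×0.0052/0.23 = 5.449 m/d, t = 696/5.449 = 127.7 d
Faster unit: t = 128 d

128 days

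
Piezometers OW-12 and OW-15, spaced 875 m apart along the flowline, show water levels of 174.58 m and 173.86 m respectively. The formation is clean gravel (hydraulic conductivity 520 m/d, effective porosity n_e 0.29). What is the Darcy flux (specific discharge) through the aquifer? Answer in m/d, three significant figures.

0.428 m/d

Hydraulic gradient i = (174.58 − 173.86) / 875 = 0.72 / 875 = 8.229e-4
q = Ki = 520 × 8.229e-4 = 0.4279 m/d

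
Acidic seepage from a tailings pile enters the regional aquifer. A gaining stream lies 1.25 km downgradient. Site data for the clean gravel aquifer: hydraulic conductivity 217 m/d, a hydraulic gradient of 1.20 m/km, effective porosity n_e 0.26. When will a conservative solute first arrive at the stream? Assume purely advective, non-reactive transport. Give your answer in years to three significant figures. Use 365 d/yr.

3.42 years

q = Ki = 217 × 0.0012 = 0.2604 m/d
Average linear velocity = 0.2604 / 0.26 = 1.002 m/d
L = 1.25 km = 1250 m
t = L / v = 1250 / 1.002 = 1248 d
   = 1248 / 365 = 3.42 yr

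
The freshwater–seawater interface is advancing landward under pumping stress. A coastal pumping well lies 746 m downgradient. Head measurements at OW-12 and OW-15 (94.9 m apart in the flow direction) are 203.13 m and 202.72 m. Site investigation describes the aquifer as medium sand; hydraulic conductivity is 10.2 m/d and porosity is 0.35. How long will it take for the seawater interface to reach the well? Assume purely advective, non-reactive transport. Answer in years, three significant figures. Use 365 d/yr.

16.2 years

Hydraulic gradient i = (203.13 − 202.72) / 94.9 = 0.41 / 94.9 = 0.004320
Darcy flux q = K·i = 10.2 × 0.004320 = 0.04407 m/d
Seepage velocity v = q / n = 0.04407 / 0.35 = 0.1259 m/d
t = L / v = 746 / 0.1259 = 5925 d
   = 5925 / 365 = 16.2 yr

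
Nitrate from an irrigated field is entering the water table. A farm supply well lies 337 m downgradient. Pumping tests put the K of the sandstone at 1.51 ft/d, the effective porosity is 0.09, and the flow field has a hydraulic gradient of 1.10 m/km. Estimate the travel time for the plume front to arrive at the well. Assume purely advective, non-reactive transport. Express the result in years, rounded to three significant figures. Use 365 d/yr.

164 years

K = 1.51 ft/d × 0.3048 = 0.4602 m/d
Darcy flux q = K·i = 0.4602 × 0.0011 = 5.063e-4 m/d
Seepage velocity v = q / n = 5.063e-4 / 0.09 = 0.005625 m/d
t = L / v = 337 / 0.005625 = 59910 d
   = 59910 / 365 = 164 yr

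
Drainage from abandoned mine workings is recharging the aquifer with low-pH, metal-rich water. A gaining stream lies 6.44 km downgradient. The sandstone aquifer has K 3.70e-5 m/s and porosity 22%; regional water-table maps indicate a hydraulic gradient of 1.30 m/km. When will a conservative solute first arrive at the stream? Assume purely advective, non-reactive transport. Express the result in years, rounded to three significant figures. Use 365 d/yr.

K = 3.70e-5 m/s × 86400 s/d = 3.197 m/d
Specific discharge q = 3.197 × 0.0013 = 0.004156 m/d
Seepage velocity v = q / n = 0.004156 / 0.22 = 0.01889 m/d
L = 6.44 km = 6440 m
t = L / v = 6440 / 0.01889 = 340900 d
   = 340900 / 365 = 934 yr

934 years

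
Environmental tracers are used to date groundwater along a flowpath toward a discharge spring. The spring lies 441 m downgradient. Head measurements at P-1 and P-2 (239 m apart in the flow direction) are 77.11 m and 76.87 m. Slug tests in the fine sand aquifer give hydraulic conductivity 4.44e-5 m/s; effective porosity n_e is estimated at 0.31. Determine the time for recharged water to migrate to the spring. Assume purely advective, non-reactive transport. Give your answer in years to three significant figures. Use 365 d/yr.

97.2 years

Hydraulic gradient i = (77.11 − 76.87) / 239 = 0.24 / 239 = 0.001004
K = 4.44e-5 m/s × 86400 s/d = 3.836 m/d
Specific discharge q = 3.836 × 0.001004 = 0.003852 m/d
Seepage velocity v = q / n = 0.003852 / 0.31 = 0.01243 m/d
t = L / v = 441 / 0.01243 = 35490 d
   = 35490 / 365 = 97.2 yr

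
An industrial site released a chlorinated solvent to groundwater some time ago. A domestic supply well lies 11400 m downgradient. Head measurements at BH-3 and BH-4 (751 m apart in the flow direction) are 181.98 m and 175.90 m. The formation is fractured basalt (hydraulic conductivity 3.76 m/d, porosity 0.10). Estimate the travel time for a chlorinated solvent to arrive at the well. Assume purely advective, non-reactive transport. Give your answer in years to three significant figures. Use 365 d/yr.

Hydraulic gradient i = (181.98 − 175.90) / 751 = 6.08 / 751 = 0.008096
Specific discharge q = 3.76 × 0.008096 = 0.03044 m/d
Average linear velocity = 0.03044 / 0.10 = 0.3044 m/d
t = L / v = 11400 / 0.3044 = 37450 d
   = 37450 / 365 = 103 yr

103 years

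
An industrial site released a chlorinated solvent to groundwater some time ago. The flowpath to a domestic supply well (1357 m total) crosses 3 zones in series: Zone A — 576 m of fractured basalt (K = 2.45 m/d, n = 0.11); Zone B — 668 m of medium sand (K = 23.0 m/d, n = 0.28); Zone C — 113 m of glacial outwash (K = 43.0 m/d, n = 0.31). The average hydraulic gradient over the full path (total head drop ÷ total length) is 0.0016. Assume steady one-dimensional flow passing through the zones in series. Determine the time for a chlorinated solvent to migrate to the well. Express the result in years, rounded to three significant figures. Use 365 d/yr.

Steady 1-D flow in series ⇒ the Darcy flux q is identical in every zone and the zone head losses add (resistances L/K in series).
Σ(L/K) = 576/2.45 + 668/23.0 + 113/43.0 = 235.1 + 29.04 + 2.628 = 266.8 d
K_eq = L_total / Σ(L/K) = 1357 / 266.8 = 5.087 m/d
q = K_eq · i = 5.087 × 0.0016 = 0.008139 m/d (same in every zone)
Zone A: v = q/n = 0.008139/0.11 = 0.07399 m/d → t_A = 576/0.07399 = 7785 d
Zone B: v = q/n = 0.008139/0.28 = 0.02907 m/d → t_B = 668/0.02907 = 22980 d
Zone C: v = q/n = 0.008139/0.31 = 0.02625 m/d → t_C = 113/0.02625 = 4304 d
Total t = 7785 + 22980 + 4304 = 35070 d
   = 35070 / 365 = 96.1 yr

96.1 years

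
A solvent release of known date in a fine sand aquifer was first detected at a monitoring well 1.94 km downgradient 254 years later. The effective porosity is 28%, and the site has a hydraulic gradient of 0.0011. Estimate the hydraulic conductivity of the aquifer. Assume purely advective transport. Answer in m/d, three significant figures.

t = 254 years = 92710 d
L = 1.94 km = 1940 m
v = L / t = 1940 / 92710 = 0.02093 m/d
K = v · n / i = 0.02093 × 0.28 / 0.0011 = 5.33 m/d

5.33 m/d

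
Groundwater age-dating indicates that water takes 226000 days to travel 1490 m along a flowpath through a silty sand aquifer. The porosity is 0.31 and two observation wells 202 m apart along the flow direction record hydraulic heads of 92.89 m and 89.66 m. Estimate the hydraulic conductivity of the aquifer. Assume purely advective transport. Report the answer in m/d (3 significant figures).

Hydraulic gradient i = (92.89 − 89.66) / 202 = 3.23 / 202 = 0.01599
v = L / t = 1490 / 226000 = 0.006593 m/d
K = v · n / i = 0.006593 × 0.31 / 0.01599 = 0.128 m/d

0.128 m/d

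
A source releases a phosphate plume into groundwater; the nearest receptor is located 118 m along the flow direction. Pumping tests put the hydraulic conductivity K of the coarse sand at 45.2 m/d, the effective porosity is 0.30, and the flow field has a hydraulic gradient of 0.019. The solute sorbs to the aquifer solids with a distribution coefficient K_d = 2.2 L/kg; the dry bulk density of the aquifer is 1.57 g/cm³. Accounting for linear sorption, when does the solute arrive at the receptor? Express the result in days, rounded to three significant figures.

516 days

Specific discharge q = 45.2 × 0.019 = 0.8588 m/d
v = Ki/n = 45.2·0.019/0.30 = 2.863 m/d
Retardation R = 1 + ρ_b·K_d/n = 1 + 1.57×2.2/0.30 = 12.51
Contaminant velocity v_c = v/R = 2.863/12.51 = 0.2288 m/d
t = L/v_c = 118/0.2288 = 515.8 d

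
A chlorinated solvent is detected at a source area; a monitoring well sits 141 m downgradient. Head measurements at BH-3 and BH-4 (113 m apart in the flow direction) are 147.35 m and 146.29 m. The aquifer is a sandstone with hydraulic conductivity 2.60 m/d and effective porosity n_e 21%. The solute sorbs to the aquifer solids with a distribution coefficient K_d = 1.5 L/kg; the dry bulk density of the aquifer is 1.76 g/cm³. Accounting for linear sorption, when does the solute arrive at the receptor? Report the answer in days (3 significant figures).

16500 days

Hydraulic gradient i = (147.35 − 146.29) / 113 = 1.06 / 113 = 0.009381
Specific discharge q = 2.60 × 0.009381 = 0.02439 m/d
v_s = q/n_e = 0.02439/0.21 = 0.1161 m/d
Retardation R = 1 + ρ_b·K_d/n = 1 + 1.76×1.5/0.21 = 13.57
Contaminant velocity v_c = v/R = 0.1161/13.57 = 0.008558 m/d
t = L/v_c = 141/0.008558 = 16480 d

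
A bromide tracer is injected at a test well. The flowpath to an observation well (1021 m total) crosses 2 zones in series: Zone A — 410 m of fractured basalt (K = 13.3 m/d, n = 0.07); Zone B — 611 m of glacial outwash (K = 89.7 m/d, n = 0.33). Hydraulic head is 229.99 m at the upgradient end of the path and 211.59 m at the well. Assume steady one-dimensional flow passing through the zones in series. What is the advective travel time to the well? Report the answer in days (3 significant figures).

471 days

Total head drop ΔH = 229.99 − 211.59 = 18.40 m
Continuity: the same q passes through each zone, so ΔH = q·Σ(L_j/K_j) — the zones act as resistances in series.
Σ(L/K) = 410/13.3 + 611/89.7 = 30.83 + 6.812 = 37.64 d
q = ΔH / Σ(L/K) = 18.40 / 37.64 = 0.4889 m/d (same in every zone)
Zone A: v = q/n = 0.4889/0.07 = 6.984 m/d → t_A = 410/6.984 = 58.71 d
Zone B: v = q/n = 0.4889/0.33 = 1.481 m/d → t_B = 611/1.481 = 412.5 d
Total t = 58.71 + 412.5 = 471.2 d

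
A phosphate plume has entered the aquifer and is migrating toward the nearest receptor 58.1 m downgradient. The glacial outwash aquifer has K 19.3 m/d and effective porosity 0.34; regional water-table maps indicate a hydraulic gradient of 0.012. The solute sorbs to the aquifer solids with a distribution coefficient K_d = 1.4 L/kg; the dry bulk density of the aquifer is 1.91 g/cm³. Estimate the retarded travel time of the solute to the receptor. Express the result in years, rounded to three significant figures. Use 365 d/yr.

Darcy flux q = K·i = 19.3 × 0.012 = 0.2316 m/d
v = Ki/n = 19.3·0.012/0.34 = 0.6812 m/d
Retardation R = 1 + ρ_b·K_d/n = 1 + 1.91×1.4/0.34 = 8.865
Contaminant velocity v_c = v/R = 0.6812/8.865 = 0.07684 m/d
t = L/v_c = 58.1/0.07684 = 756.1 d
   = 756.1/365 = 2.07 yr

2.07 years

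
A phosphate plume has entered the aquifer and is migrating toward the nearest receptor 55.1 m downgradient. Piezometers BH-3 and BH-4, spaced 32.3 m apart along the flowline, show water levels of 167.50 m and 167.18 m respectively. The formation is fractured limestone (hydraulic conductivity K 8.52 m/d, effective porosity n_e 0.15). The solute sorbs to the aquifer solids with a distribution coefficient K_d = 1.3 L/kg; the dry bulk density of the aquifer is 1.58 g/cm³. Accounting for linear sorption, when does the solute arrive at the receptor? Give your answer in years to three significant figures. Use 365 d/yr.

Hydraulic gradient i = (167.50 − 167.18) / 32.3 = 0.32 / 32.3 = 0.009907
Darcy flux q = K·i = 8.52 × 0.009907 = 0.08441 m/d
Average linear velocity = 0.08441 / 0.15 = 0.5627 m/d
Retardation R = 1 + ρ_b·K_d/n = 1 + 1.58×1.3/0.15 = 14.69
Contaminant velocity v_c = v/R = 0.5627/14.69 = 0.03830 m/d
t = L/v_c = 55.1/0.03830 = 1439 d
   = 1439/365 = 3.94 yr

3.94 years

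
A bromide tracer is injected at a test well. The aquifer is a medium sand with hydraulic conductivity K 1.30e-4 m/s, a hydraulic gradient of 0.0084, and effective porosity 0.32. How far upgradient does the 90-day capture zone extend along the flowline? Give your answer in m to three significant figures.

K = 1.30e-4 m/s × 86400 s/d = 11.23 m/d
Darcy flux q = K·i = 11.23 × 0.0084 = 0.09435 m/d
Average linear velocity = 0.09435 / 0.32 = 0.2948 m/d
L = v × T = 0.2948 × 90 = 26.54 m

26.5 m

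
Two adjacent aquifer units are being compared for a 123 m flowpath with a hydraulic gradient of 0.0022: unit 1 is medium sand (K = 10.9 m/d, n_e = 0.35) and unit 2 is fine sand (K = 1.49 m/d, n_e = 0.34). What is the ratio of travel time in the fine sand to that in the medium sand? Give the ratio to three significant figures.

Unit 1 (medium sand): v = 10.9×0.0022/0.35 = 0.06851 m/d, t = 123/0.06851 = 1795 d
Unit 2 (fine sand): v = 1.49×0.0022/0.34 = 0.009641 m/d, t = 123/0.009641 = 12760 d
t(fine sand) / t(medium sand) = 12760/1795 = 7.11

7.11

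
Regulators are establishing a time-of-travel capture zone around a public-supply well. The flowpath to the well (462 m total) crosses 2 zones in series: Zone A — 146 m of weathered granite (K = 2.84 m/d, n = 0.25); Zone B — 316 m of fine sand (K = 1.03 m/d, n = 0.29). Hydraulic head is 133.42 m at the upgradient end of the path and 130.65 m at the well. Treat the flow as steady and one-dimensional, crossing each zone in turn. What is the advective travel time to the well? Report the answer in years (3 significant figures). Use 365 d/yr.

Total head drop ΔH = 133.42 − 130.65 = 2.77 m
Continuity: the same q passes through each zone, so ΔH = q·Σ(L_j/K_j) — the zones act as resistances in series.
Σ(L/K) = 146/2.84 + 316/1.03 = 51.41 + 306.8 = 358.2 d
q = ΔH / Σ(L/K) = 2.77 / 358.2 = 0.007733 m/d (same in every zone)
Zone A: v = q/n = 0.007733/0.25 = 0.03093 m/d → t_A = 146/0.03093 = 4720 d
Zone B: v = q/n = 0.007733/0.29 = 0.02667 m/d → t_B = 316/0.02667 = 11850 d
Total t = 4720 + 11850 = 16570 d
   = 16570 / 365 = 45.4 yr

45.4 years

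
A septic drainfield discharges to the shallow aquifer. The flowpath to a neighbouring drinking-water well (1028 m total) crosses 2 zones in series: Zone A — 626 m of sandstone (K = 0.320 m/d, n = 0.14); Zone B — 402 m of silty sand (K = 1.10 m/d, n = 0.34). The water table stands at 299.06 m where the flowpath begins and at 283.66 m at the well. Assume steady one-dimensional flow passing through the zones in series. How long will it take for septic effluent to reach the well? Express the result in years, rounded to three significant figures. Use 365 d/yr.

Total head drop ΔH = 299.06 − 283.66 = 15.40 m
Continuity: the same q passes through each zone, so ΔH = q·Σ(L_j/K_j) — the zones act as resistances in series.
Σ(L/K) = 626/0.320 + 402/1.10 = 1956 + 365.5 = 2322 d
q = ΔH / Σ(L/K) = 15.40 / 2322 = 0.006633 m/d (same in every zone)
Zone A: v = q/n = 0.006633/0.14 = 0.04738 m/d → t_A = 626/0.04738 = 13210 d
Zone B: v = q/n = 0.006633/0.34 = 0.01951 m/d → t_B = 402/0.01951 = 20610 d
Total t = 13210 + 20610 = 33820 d
   = 33820 / 365 = 92.7 yr

92.7 years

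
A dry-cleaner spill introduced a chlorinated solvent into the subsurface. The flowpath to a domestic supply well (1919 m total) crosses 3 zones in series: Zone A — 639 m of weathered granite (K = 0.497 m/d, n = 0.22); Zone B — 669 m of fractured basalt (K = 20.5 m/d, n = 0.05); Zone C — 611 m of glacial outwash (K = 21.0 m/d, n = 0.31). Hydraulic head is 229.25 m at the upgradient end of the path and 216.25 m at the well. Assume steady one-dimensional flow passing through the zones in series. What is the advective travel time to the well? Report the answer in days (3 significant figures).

Total head drop ΔH = 229.25 − 216.25 = 13.00 m
Steady 1-D flow in series ⇒ the Darcy flux q is identical in every zone and the zone head losses add (resistances L/K in series).
Σ(L/K) = 639/0.497 + 669/20.5 + 611/21.0 = 1286 + 32.63 + 29.10 = 1347 d
q = ΔH / Σ(L/K) = 13.00 / 1347 = 0.009648 m/d (same in every zone)
Zone A: v = q/n = 0.009648/0.22 = 0.04385 m/d → t_A = 639/0.04385 = 14570 d
Zone B: v = q/n = 0.009648/0.05 = 0.1930 m/d → t_B = 669/0.1930 = 3467 d
Zone C: v = q/n = 0.009648/0.31 = 0.03112 m/d → t_C = 611/0.03112 = 19630 d
Total t = 14570 + 3467 + 19630 = 37670 d

37700 days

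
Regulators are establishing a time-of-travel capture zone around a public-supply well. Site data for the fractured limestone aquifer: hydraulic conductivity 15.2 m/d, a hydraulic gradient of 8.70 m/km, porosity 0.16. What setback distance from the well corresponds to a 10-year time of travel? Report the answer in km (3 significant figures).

Specific discharge q = 15.2 × 0.0087 = 0.1322 m/d
v_s = q/n_e = 0.1322/0.16 = 0.8265 m/d
T = 10 yr × 365 = 3650 d
L = v × T = 0.8265 × 3650 = 3017 m
   = 3.02 km

3.02 km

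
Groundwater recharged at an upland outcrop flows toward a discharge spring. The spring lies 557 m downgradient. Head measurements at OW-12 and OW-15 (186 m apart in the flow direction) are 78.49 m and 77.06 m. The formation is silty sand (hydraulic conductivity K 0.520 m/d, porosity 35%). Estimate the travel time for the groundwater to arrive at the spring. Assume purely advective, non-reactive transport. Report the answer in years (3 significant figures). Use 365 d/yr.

134 years

Hydraulic gradient i = (78.49 − 77.06) / 186 = 1.43 / 186 = 0.007688
Specific discharge q = 0.520 × 0.007688 = 0.003998 m/d
v_s = q/n_e = 0.003998/0.35 = 0.01142 m/d
t = L / v = 557 / 0.01142 = 48760 d
   = 48760 / 365 = 134 yr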